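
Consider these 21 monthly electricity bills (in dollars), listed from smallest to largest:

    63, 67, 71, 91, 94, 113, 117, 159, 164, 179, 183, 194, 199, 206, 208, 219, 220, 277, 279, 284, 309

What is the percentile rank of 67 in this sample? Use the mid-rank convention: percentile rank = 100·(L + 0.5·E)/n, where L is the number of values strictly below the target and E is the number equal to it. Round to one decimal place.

7.1

Count below 67: L = 1; count equal: E = 1; n = 21.
Percentile rank = 100·(1 + 0.5·1)/21 = 100·1.5/21 = 7.143.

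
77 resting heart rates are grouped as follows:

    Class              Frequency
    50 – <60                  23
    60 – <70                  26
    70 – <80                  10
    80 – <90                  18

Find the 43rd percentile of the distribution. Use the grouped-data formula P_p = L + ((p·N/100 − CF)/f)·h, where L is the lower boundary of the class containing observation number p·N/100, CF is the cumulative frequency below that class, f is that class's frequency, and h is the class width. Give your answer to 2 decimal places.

63.89

N = 77; target position k = 43/100 · 77 = 33.11.
Cumulative frequencies: 23, 49, 59, 77.
Observation 33.11 falls in the class 60 – <70.
L = 60, CF = 23, f = 26, h = 10.
P43 = 60 + ((33.11 − 23)/26)·10 = 60 + 3.88846 = 63.8885.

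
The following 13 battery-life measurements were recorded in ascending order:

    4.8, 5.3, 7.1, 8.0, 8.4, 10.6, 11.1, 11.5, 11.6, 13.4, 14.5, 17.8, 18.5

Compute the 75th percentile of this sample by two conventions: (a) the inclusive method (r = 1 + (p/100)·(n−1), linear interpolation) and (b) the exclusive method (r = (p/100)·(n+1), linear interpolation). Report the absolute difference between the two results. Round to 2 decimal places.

0.55

n = 13.
(a) r = 10 → value at rank 10 = 13.4.
(b) r = 10.5; between ranks 10 (13.4) and 11 (14.5): 13.95.
|13.4 − 13.95| = 0.55.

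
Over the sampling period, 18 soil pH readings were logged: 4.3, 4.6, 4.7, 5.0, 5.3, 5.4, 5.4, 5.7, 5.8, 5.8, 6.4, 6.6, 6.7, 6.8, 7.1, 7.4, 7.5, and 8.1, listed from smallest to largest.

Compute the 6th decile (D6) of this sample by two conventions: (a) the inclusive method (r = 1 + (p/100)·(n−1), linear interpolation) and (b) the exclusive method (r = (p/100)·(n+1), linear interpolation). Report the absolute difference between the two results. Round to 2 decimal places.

0.04

n = 18.
(a) r = 11.2; between ranks 11 (6.4) and 12 (6.6): 6.44.
(b) r = 11.4; between ranks 11 (6.4) and 12 (6.6): 6.48.
|6.44 − 6.48| = 0.04.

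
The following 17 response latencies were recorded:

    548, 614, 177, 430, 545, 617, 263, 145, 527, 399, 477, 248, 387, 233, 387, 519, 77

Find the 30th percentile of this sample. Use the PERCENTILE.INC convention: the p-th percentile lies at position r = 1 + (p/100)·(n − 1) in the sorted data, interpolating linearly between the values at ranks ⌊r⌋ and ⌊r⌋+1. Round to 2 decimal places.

Sorted: 77, 145, 177, 233, 248, 263, 387, 387, 399, 430, 477, 519, 527, 545, 548, 614, 617.
n = 17.
r = 1 + (30/100)·(17 − 1) = 1 + 4.8 = 5.8.
Rank 5 is 248 and rank 6 is 263.
Interpolate: 248 + 0.8·(263 − 248) = 248 + 0.8·15 = 260.

260.00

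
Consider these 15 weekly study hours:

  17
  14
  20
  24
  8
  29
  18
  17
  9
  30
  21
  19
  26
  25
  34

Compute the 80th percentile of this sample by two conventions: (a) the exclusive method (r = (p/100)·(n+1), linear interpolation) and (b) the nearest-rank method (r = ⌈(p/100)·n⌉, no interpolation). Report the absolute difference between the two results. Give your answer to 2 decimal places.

2.40

Sorted: 8, 9, 14, 17, 17, 18, 19, 20, 21, 24, 25, 26, 29, 30, 34.
n = 15.
(a) r = 12.8; between ranks 12 (26) and 13 (29): 28.4.
(b) the nearest-rank method: rank 12 → 26.
|28.4 − 26| = 2.4.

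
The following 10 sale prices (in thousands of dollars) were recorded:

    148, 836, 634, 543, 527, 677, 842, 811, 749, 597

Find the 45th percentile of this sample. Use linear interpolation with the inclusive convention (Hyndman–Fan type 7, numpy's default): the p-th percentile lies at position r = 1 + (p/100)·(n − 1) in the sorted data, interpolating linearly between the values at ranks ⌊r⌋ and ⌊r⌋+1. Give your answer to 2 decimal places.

Sorted: 148, 527, 543, 597, 634, 677, 749, 811, 836, 842.
n = 10.
r = 1 + (45/100)·(10 − 1) = 1 + 4.05 = 5.05.
Rank 5 is 634 and rank 6 is 677.
Interpolate: 634 + 0.05·(677 − 634) = 634 + 0.05·43 = 636.15.

636.15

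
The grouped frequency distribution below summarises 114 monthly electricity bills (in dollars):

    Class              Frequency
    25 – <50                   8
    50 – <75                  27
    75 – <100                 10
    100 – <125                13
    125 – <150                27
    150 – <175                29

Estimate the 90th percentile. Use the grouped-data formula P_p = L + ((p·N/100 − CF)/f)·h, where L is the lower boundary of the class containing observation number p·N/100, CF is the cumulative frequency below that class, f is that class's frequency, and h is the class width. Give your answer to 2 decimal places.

N = 114; target position k = 90/100 · 114 = 102.6.
Cumulative frequencies: 8, 35, 45, 58, 85, 114.
Observation 102.6 falls in the class 150 – <175.
L = 150, CF = 85, f = 29, h = 25.
P90 = 150 + ((102.6 − 85)/29)·25 = 150 + 15.1724 = 165.172.

165.17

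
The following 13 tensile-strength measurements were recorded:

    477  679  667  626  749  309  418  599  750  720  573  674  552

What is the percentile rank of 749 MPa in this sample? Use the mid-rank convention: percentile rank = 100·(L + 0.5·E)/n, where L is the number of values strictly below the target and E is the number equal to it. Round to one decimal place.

Sorted: 309, 418, 477, 552, 573, 599, 626, 667, 674, 679, 720, 749, 750.
Count below 749: L = 11; count equal: E = 1; n = 13.
Percentile rank = 100·(11 + 0.5·1)/13 = 100·11.5/13 = 88.46.

88.5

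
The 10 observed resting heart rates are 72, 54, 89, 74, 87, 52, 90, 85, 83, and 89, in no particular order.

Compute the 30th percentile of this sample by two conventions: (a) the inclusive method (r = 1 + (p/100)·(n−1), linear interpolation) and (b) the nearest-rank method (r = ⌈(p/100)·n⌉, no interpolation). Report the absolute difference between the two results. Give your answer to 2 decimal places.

1.40

Sorted: 52, 54, 72, 74, 83, 85, 87, 89, 89, 90.
n = 10.
(a) r = 3.7; between ranks 3 (72) and 4 (74): 73.4.
(b) the nearest-rank method: rank 3 → 72.
|73.4 − 72| = 1.4.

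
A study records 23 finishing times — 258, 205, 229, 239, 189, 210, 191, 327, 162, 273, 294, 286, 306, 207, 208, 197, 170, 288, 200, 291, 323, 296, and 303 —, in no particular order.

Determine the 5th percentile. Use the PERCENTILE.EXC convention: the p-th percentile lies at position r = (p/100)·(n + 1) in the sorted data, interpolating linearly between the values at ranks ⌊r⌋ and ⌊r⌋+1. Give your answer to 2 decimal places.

163.60

Sorted: 162, 170, 189, 191, 197, 200, 205, 207, 208, 210, 229, 239, 258, 273, 286, 288, 291, 294, 296, 303, 306, 323, 327.
n = 23.
r = (5/100)·(23 + 1) = 1.2.
Rank 1 is 162 and rank 2 is 170.
Interpolate: 162 + 0.2·(170 − 162) = 162 + 0.2·8 = 163.6.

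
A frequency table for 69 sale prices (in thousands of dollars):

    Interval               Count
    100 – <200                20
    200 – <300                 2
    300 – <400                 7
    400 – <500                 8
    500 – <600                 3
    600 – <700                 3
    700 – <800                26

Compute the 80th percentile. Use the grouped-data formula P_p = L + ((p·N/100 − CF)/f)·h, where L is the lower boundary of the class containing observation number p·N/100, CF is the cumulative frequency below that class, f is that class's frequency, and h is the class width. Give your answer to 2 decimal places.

N = 69; target position k = 80/100 · 69 = 55.2.
Cumulative frequencies: 20, 22, 29, 37, 40, 43, 69.
Observation 55.2 falls in the class 700 – <800.
L = 700, CF = 43, f = 26, h = 100.
P80 = 700 + ((55.2 − 43)/26)·100 = 700 + 46.9231 = 746.923.

746.92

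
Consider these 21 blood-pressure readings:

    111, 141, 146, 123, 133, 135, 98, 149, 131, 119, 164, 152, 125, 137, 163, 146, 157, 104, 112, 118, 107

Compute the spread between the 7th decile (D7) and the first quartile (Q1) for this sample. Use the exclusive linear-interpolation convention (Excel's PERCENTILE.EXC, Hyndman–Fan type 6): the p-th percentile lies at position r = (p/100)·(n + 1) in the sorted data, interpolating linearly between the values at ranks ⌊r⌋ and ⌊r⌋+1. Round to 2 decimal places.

31.00

Sorted: 98, 104, 107, 111, 112, 118, 119, 123, 125, 131, 133, 135, 137, 141, 146, 146, 149, 152, 157, 163, 164.
n = 21.
P25: r = 5.5; ranks 5–6 are 112, 118; interpolating gives 115.
P70: r = 15.4; ranks 15–16 are 146, 146; interpolating gives 146.
Difference: 146 − 115 = 31.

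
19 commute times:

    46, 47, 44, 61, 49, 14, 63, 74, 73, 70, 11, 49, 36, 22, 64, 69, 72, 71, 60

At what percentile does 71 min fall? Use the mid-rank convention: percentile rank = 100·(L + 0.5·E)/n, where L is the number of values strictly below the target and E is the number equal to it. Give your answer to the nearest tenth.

Sorted: 11, 14, 22, 36, 44, 46, 47, 49, 49, 60, 61, 63, 64, 69, 70, 71, 72, 73, 74.
Count below 71: L = 15; count equal: E = 1; n = 19.
Percentile rank = 100·(15 + 0.5·1)/19 = 100·15.5/19 = 81.58.

81.6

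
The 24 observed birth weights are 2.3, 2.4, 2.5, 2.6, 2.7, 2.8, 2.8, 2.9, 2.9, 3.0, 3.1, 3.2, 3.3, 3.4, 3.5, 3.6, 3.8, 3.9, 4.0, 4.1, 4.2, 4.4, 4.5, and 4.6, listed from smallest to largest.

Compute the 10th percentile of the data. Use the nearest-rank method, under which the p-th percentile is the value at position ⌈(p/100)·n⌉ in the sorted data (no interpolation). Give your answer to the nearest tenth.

2.5

n = 24.
Position = ⌈10/100 · 24⌉ = ⌈2.4⌉ = 3.
The value at rank 3 is 2.5.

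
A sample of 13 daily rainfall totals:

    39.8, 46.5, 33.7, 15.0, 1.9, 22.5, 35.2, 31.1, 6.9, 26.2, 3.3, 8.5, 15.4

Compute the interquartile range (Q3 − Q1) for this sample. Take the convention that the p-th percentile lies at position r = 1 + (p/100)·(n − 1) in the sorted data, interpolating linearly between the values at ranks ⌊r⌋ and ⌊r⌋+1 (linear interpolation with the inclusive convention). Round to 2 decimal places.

25.20

Sorted: 1.9, 3.3, 6.9, 8.5, 15.0, 15.4, 22.5, 26.2, 31.1, 33.7, 35.2, 39.8, 46.5.
n = 13.
P25: r = 4 (integer) → 8.5.
P75: r = 10 (integer) → 33.7.
Difference: 33.7 − 8.5 = 25.2.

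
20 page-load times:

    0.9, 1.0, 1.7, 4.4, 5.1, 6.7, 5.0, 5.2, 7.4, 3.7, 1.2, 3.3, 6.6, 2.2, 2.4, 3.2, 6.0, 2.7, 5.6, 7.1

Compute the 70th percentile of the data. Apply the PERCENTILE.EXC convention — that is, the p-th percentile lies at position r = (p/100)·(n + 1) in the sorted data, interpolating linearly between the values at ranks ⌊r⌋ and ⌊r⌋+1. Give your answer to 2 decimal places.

Sorted: 0.9, 1.0, 1.2, 1.7, 2.2, 2.4, 2.7, 3.2, 3.3, 3.7, 4.4, 5.0, 5.1, 5.2, 5.6, 6.0, 6.6, 6.7, 7.1, 7.4.
n = 20.
r = (70/100)·(20 + 1) = 14.7.
Rank 14 is 5.2 and rank 15 is 5.6.
Interpolate: 5.2 + 0.7·(5.6 − 5.2) = 5.2 + 0.7·0.4 = 5.48.

5.48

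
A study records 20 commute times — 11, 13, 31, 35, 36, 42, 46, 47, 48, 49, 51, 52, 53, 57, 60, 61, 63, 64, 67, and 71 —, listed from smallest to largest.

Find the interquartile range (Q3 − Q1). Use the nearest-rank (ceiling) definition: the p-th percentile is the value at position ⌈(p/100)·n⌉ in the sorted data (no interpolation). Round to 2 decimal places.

24.00

n = 20.
P25: rank ⌈25/100·20⌉ = 5 → 36.
P75: rank ⌈75/100·20⌉ = 15 → 60.
Difference: 60 − 36 = 24.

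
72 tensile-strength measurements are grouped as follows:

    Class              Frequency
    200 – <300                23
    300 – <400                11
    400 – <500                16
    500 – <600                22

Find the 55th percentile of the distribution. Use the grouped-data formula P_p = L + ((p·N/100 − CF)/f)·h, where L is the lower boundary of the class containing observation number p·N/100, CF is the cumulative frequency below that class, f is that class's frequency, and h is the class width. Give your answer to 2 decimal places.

435.00

N = 72; target position k = 55/100 · 72 = 39.6.
Cumulative frequencies: 23, 34, 50, 72.
Observation 39.6 falls in the class 400 – <500.
L = 400, CF = 34, f = 16, h = 100.
P55 = 400 + ((39.6 − 34)/16)·100 = 400 + 35 = 435.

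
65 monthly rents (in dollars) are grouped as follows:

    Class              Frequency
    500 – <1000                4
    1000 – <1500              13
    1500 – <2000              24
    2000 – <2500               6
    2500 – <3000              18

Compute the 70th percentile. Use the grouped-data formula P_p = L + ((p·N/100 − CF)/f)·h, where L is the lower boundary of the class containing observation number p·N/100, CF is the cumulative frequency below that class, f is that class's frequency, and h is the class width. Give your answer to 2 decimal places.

N = 65; target position k = 70/100 · 65 = 45.5.
Cumulative frequencies: 4, 17, 41, 47, 65.
Observation 45.5 falls in the class 2000 – <2500.
L = 2000, CF = 41, f = 6, h = 500.
P70 = 2000 + ((45.5 − 41)/6)·500 = 2000 + 375 = 2375.

2375.00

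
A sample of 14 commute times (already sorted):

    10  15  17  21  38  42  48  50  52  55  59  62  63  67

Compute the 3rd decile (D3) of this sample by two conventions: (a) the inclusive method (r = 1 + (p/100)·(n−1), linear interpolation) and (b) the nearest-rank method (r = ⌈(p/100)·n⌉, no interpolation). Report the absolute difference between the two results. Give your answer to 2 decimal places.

n = 14.
(a) r = 4.9; between ranks 4 (21) and 5 (38): 36.3.
(b) the nearest-rank method: rank 5 → 38.
|36.3 − 38| = 1.7.

1.70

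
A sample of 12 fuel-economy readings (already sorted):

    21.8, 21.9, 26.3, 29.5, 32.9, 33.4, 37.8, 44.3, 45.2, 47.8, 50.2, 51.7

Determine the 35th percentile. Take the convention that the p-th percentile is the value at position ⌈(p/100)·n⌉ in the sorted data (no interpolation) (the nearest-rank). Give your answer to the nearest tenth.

32.9

n = 12.
Position = ⌈35/100 · 12⌉ = ⌈4.2⌉ = 5.
The value at rank 5 is 32.9.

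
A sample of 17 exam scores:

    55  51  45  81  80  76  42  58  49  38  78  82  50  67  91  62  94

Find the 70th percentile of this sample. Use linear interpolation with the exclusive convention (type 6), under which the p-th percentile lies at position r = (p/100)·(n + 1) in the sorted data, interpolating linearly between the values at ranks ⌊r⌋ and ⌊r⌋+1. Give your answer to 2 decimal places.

79.20

Sorted: 38, 42, 45, 49, 50, 51, 55, 58, 62, 67, 76, 78, 80, 81, 82, 91, 94.
n = 17.
r = (70/100)·(17 + 1) = 12.6.
Rank 12 is 78 and rank 13 is 80.
Interpolate: 78 + 0.6·(80 − 78) = 78 + 0.6·2 = 79.2.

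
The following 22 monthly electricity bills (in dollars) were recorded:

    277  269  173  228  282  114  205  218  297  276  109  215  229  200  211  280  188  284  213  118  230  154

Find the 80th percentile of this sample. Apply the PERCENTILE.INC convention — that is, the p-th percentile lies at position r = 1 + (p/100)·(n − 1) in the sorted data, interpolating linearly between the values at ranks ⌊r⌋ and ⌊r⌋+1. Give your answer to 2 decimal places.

276.80

Sorted: 109, 114, 118, 154, 173, 188, 200, 205, 211, 213, 215, 218, 228, 229, 230, 269, 276, 277, 280, 282, 284, 297.
n = 22.
r = 1 + (80/100)·(22 − 1) = 1 + 16.8 = 17.8.
Rank 17 is 276 and rank 18 is 277.
Interpolate: 276 + 0.8·(277 − 276) = 276 + 0.8·1 = 276.8.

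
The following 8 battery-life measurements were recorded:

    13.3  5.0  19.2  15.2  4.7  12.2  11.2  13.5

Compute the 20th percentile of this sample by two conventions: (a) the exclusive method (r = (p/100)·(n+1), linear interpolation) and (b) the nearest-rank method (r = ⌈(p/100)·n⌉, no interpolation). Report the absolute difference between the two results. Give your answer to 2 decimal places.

Sorted: 4.7, 5.0, 11.2, 12.2, 13.3, 13.5, 15.2, 19.2.
n = 8.
(a) r = 1.8; between ranks 1 (4.7) and 2 (5.0): 4.94.
(b) the nearest-rank method: rank 2 → 5.
|4.94 − 5| = 0.06.

0.06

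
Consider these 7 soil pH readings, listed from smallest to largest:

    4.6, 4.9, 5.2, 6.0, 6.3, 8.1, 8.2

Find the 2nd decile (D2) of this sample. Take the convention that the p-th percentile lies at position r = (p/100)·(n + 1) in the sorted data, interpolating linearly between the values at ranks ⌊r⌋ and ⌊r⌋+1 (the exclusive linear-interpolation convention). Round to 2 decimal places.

4.78

n = 7.
r = (20/100)·(7 + 1) = 1.6.
Rank 1 is 4.6 and rank 2 is 4.9.
Interpolate: 4.6 + 0.6·(4.9 − 4.6) = 4.6 + 0.6·0.3 = 4.78.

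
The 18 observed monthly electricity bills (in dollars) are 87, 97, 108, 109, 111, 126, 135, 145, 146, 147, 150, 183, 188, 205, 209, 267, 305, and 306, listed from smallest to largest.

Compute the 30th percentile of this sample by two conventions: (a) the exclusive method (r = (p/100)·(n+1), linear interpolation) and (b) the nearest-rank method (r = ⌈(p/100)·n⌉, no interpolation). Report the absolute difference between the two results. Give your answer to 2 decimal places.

n = 18.
(a) r = 5.7; between ranks 5 (111) and 6 (126): 121.5.
(b) the nearest-rank method: rank 6 → 126.
|121.5 − 126| = 4.5.

4.50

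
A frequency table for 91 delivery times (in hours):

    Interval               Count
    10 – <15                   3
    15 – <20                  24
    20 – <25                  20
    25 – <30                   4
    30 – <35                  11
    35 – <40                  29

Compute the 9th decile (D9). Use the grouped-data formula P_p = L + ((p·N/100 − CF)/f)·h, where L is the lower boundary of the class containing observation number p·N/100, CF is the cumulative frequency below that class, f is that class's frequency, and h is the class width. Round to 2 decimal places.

38.43

N = 91; target position k = 90/100 · 91 = 81.9.
Cumulative frequencies: 3, 27, 47, 51, 62, 91.
Observation 81.9 falls in the class 35 – <40.
L = 35, CF = 62, f = 29, h = 5.
P90 = 35 + ((81.9 − 62)/29)·5 = 35 + 3.43103 = 38.431.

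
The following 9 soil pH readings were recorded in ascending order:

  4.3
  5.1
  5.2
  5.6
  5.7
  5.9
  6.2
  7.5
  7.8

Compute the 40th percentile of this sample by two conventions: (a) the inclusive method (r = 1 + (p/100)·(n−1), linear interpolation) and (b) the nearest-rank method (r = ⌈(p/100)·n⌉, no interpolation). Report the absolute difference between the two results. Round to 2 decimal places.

0.02

n = 9.
(a) r = 4.2; between ranks 4 (5.6) and 5 (5.7): 5.62.
(b) the nearest-rank method: rank 4 → 5.6.
|5.62 − 5.6| = 0.02.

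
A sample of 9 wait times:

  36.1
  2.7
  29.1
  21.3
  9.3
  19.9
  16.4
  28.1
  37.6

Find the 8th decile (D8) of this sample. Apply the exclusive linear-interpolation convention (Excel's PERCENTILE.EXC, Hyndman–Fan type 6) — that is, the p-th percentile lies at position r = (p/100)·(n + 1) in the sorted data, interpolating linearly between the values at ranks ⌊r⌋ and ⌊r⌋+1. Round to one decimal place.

36.1

Sorted: 2.7, 9.3, 16.4, 19.9, 21.3, 28.1, 29.1, 36.1, 37.6.
n = 9.
r = (80/100)·(9 + 1) = 8.
r is an integer, so P80 is the value at rank 8: 36.1.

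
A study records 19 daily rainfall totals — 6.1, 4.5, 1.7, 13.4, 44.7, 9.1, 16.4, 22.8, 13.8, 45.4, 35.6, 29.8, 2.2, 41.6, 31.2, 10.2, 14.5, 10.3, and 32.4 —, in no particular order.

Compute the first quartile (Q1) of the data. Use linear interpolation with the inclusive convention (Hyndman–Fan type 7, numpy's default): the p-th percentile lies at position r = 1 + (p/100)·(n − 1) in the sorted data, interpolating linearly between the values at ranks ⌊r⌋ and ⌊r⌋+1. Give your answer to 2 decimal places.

9.65

Sorted: 1.7, 2.2, 4.5, 6.1, 9.1, 10.2, 10.3, 13.4, 13.8, 14.5, 16.4, 22.8, 29.8, 31.2, 32.4, 35.6, 41.6, 44.7, 45.4.
n = 19.
r = 1 + (25/100)·(19 − 1) = 1 + 4.5 = 5.5.
Rank 5 is 9.1 and rank 6 is 10.2.
Interpolate: 9.1 + 0.5·(10.2 − 9.1) = 9.1 + 0.5·1.1 = 9.65.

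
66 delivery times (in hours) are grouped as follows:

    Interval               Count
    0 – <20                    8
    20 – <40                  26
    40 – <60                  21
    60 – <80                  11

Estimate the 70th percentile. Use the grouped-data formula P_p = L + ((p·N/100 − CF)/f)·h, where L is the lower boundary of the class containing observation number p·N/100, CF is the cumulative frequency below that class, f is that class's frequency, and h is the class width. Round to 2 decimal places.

N = 66; target position k = 70/100 · 66 = 46.2.
Cumulative frequencies: 8, 34, 55, 66.
Observation 46.2 falls in the class 40 – <60.
L = 40, CF = 34, f = 21, h = 20.
P70 = 40 + ((46.2 − 34)/21)·20 = 40 + 11.619 = 51.619.

51.62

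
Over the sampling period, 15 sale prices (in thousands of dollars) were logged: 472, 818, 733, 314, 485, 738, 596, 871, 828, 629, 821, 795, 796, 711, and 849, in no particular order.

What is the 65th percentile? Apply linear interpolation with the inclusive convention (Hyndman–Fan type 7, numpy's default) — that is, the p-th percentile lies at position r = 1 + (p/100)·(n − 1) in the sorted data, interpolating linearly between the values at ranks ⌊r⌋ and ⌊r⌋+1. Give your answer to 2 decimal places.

Sorted: 314, 472, 485, 596, 629, 711, 733, 738, 795, 796, 818, 821, 828, 849, 871.
n = 15.
r = 1 + (65/100)·(15 − 1) = 1 + 9.1 = 10.1.
Rank 10 is 796 and rank 11 is 818.
Interpolate: 796 + 0.1·(818 − 796) = 796 + 0.1·22 = 798.2.

798.20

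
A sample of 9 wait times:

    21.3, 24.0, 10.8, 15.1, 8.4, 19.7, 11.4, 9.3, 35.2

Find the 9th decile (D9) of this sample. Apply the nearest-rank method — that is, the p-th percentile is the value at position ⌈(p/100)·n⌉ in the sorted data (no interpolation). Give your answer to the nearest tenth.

Sorted: 8.4, 9.3, 10.8, 11.4, 15.1, 19.7, 21.3, 24.0, 35.2.
n = 9.
Position = ⌈90/100 · 9⌉ = ⌈8.1⌉ = 9.
The value at rank 9 is 35.2.

35.2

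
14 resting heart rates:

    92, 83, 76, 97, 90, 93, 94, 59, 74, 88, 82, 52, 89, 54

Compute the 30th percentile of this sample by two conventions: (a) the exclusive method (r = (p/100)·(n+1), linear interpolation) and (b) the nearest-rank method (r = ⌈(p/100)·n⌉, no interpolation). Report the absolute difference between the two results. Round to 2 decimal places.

1.00

Sorted: 52, 54, 59, 74, 76, 82, 83, 88, 89, 90, 92, 93, 94, 97.
n = 14.
(a) r = 4.5; between ranks 4 (74) and 5 (76): 75.
(b) the nearest-rank method: rank 5 → 76.
|75 − 76| = 1.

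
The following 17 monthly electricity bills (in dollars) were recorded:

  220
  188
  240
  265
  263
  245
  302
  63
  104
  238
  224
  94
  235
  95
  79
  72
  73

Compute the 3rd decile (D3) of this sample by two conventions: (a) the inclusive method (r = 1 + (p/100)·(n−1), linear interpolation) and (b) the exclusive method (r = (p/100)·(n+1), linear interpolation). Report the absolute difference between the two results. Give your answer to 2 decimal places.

0.40

Sorted: 63, 72, 73, 79, 94, 95, 104, 188, 220, 224, 235, 238, 240, 245, 263, 265, 302.
n = 17.
(a) r = 5.8; between ranks 5 (94) and 6 (95): 94.8.
(b) r = 5.4; between ranks 5 (94) and 6 (95): 94.4.
|94.8 − 94.4| = 0.4.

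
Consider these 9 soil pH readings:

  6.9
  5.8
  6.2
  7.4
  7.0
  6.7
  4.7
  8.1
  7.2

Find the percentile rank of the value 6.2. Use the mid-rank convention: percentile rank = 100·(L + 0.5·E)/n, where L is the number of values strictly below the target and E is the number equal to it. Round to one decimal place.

Sorted: 4.7, 5.8, 6.2, 6.7, 6.9, 7.0, 7.2, 7.4, 8.1.
Count below 6.2: L = 2; count equal: E = 1; n = 9.
Percentile rank = 100·(2 + 0.5·1)/9 = 100·2.5/9 = 27.78.

27.8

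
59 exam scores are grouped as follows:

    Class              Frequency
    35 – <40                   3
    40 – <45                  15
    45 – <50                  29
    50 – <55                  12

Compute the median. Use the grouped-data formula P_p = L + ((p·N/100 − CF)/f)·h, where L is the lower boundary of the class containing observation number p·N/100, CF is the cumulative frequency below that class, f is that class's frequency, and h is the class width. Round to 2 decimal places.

N = 59; target position k = 50/100 · 59 = 29.5.
Cumulative frequencies: 3, 18, 47, 59.
Observation 29.5 falls in the class 45 – <50.
L = 45, CF = 18, f = 29, h = 5.
P50 = 45 + ((29.5 − 18)/29)·5 = 45 + 1.98276 = 46.9828.

46.98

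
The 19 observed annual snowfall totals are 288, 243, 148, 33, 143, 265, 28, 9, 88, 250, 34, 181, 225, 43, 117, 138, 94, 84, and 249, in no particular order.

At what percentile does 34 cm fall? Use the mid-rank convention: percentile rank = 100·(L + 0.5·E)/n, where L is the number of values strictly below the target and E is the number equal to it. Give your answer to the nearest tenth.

Sorted: 9, 28, 33, 34, 43, 84, 88, 94, 117, 138, 143, 148, 181, 225, 243, 249, 250, 265, 288.
Count below 34: L = 3; count equal: E = 1; n = 19.
Percentile rank = 100·(3 + 0.5·1)/19 = 100·3.5/19 = 18.42.

18.4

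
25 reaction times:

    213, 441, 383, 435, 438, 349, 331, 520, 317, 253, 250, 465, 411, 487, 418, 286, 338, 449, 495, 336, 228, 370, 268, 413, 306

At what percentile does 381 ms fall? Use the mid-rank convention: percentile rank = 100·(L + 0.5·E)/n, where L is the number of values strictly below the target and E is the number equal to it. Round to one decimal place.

Sorted: 213, 228, 250, 253, 268, 286, 306, 317, 331, 336, 338, 349, 370, 383, 411, 413, 418, 435, 438, 441, 449, 465, 487, 495, 520.
Count below 381: L = 13; count equal: E = 0; n = 25.
Percentile rank = 100·(13 + 0.5·0)/25 = 100·13/25 = 52.

52.0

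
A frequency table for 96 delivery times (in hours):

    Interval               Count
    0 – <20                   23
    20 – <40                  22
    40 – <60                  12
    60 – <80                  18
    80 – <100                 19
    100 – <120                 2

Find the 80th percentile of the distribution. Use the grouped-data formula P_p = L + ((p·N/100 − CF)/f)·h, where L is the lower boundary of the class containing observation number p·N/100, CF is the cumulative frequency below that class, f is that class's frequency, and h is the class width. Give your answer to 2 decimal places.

81.89

N = 96; target position k = 80/100 · 96 = 76.8.
Cumulative frequencies: 23, 45, 57, 75, 94, 96.
Observation 76.8 falls in the class 80 – <100.
L = 80, CF = 75, f = 19, h = 20.
P80 = 80 + ((76.8 − 75)/19)·20 = 80 + 1.89474 = 81.8947.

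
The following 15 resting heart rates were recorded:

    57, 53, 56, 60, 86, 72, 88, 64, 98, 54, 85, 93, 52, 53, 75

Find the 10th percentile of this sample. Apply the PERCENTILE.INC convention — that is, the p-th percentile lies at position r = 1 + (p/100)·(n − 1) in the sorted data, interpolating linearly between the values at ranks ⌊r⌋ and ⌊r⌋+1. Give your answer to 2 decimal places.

Sorted: 52, 53, 53, 54, 56, 57, 60, 64, 72, 75, 85, 86, 88, 93, 98.
n = 15.
r = 1 + (10/100)·(15 − 1) = 1 + 1.4 = 2.4.
Rank 2 is 53 and rank 3 is 53.
Interpolate: 53 + 0.4·(53 − 53) = 53 + 0.4·0 = 53.

53.00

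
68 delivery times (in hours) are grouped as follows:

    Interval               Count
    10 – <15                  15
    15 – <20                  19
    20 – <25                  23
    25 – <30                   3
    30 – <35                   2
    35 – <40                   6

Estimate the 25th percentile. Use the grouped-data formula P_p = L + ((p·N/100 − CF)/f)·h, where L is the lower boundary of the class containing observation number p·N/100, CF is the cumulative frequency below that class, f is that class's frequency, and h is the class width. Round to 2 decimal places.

15.53

N = 68; target position k = 25/100 · 68 = 17.
Cumulative frequencies: 15, 34, 57, 60, 62, 68.
Observation 17 falls in the class 15 – <20.
L = 15, CF = 15, f = 19, h = 5.
P25 = 15 + ((17 − 15)/19)·5 = 15 + 0.526316 = 15.5263.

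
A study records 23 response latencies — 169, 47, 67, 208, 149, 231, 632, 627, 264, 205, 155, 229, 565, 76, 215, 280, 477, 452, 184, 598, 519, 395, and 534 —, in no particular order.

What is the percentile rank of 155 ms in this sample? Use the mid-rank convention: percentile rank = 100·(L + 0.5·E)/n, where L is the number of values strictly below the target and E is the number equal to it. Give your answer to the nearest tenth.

Sorted: 47, 67, 76, 149, 155, 169, 184, 205, 208, 215, 229, 231, 264, 280, 395, 452, 477, 519, 534, 565, 598, 627, 632.
Count below 155: L = 4; count equal: E = 1; n = 23.
Percentile rank = 100·(4 + 0.5·1)/23 = 100·4.5/23 = 19.57.

19.6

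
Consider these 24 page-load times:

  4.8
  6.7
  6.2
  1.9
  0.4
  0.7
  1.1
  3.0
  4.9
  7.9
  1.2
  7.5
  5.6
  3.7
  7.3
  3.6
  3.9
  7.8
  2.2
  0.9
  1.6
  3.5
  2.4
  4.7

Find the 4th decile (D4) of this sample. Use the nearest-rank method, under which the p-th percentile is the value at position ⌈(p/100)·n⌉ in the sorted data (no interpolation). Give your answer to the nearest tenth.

Sorted: 0.4, 0.7, 0.9, 1.1, 1.2, 1.6, 1.9, 2.2, 2.4, 3.0, 3.5, 3.6, 3.7, 3.9, 4.7, 4.8, 4.9, 5.6, 6.2, 6.7, 7.3, 7.5, 7.8, 7.9.
n = 24.
Position = ⌈40/100 · 24⌉ = ⌈9.6⌉ = 10.
The value at rank 10 is 3.0.

3.0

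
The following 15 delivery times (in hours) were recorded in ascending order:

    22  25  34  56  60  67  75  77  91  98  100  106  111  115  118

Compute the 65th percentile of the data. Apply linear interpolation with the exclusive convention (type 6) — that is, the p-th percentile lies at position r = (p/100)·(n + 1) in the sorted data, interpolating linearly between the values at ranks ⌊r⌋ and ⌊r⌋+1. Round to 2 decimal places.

98.80

n = 15.
r = (65/100)·(15 + 1) = 10.4.
Rank 10 is 98 and rank 11 is 100.
Interpolate: 98 + 0.4·(100 − 98) = 98 + 0.4·2 = 98.8.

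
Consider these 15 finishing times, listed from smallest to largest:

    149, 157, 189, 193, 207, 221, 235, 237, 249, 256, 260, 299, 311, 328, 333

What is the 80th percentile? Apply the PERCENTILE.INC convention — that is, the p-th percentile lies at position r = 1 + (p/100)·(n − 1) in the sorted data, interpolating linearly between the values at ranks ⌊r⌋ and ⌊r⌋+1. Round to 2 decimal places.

301.40

n = 15.
r = 1 + (80/100)·(15 − 1) = 1 + 11.2 = 12.2.
Rank 12 is 299 and rank 13 is 311.
Interpolate: 299 + 0.2·(311 − 299) = 299 + 0.2·12 = 301.4.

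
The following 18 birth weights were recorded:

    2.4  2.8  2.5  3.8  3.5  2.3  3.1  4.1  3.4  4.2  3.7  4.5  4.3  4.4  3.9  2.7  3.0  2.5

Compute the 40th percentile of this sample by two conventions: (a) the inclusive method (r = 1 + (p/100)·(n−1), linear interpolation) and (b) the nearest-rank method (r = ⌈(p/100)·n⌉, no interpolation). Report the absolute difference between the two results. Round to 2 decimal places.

Sorted: 2.3, 2.4, 2.5, 2.5, 2.7, 2.8, 3.0, 3.1, 3.4, 3.5, 3.7, 3.8, 3.9, 4.1, 4.2, 4.3, 4.4, 4.5.
n = 18.
(a) r = 7.8; between ranks 7 (3.0) and 8 (3.1): 3.08.
(b) the nearest-rank method: rank 8 → 3.1.
|3.08 − 3.1| = 0.02.

0.02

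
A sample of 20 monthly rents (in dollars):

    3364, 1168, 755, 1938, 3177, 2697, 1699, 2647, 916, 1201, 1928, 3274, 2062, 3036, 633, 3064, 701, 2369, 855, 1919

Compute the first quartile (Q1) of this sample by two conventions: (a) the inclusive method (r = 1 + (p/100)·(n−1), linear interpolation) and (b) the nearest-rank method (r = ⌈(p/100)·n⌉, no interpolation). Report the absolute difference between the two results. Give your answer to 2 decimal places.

Sorted: 633, 701, 755, 855, 916, 1168, 1201, 1699, 1919, 1928, 1938, 2062, 2369, 2647, 2697, 3036, 3064, 3177, 3274, 3364.
n = 20.
(a) r = 5.75; between ranks 5 (916) and 6 (1168): 1105.
(b) the nearest-rank method: rank 5 → 916.
|1105 − 916| = 189.

189.00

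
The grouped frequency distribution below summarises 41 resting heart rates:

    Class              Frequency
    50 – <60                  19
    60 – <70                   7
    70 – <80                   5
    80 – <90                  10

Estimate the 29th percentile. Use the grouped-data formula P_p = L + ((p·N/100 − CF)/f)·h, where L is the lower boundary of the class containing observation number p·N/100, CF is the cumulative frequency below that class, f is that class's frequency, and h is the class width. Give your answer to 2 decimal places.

N = 41; target position k = 29/100 · 41 = 11.89.
Cumulative frequencies: 19, 26, 31, 41.
Observation 11.89 falls in the class 50 – <60.
L = 50, CF = 0, f = 19, h = 10.
P29 = 50 + ((11.89 − 0)/19)·10 = 50 + 6.25789 = 56.2579.

56.26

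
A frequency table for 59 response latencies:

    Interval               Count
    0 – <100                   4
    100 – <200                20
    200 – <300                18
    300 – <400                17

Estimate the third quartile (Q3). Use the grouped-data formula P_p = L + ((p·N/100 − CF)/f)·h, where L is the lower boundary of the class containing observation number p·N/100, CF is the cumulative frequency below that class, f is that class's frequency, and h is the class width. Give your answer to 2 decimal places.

313.24

N = 59; target position k = 75/100 · 59 = 44.25.
Cumulative frequencies: 4, 24, 42, 59.
Observation 44.25 falls in the class 300 – <400.
L = 300, CF = 42, f = 17, h = 100.
P75 = 300 + ((44.25 − 42)/17)·100 = 300 + 13.2353 = 313.235.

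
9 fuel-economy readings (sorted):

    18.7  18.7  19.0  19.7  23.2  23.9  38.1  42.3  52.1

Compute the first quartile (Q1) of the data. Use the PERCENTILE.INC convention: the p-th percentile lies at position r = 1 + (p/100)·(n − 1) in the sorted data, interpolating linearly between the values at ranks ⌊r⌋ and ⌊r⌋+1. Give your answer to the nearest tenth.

19.0

n = 9.
r = 1 + (25/100)·(9 − 1) = 1 + 2 = 3.
r is an integer, so P25 is the value at rank 3: 19.0.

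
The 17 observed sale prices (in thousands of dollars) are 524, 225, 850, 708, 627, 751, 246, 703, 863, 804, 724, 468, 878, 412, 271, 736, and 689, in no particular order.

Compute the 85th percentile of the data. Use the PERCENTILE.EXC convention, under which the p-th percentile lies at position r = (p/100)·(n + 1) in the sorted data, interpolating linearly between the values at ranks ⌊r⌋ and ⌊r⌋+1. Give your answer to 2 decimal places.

853.90

Sorted: 225, 246, 271, 412, 468, 524, 627, 689, 703, 708, 724, 736, 751, 804, 850, 863, 878.
n = 17.
r = (85/100)·(17 + 1) = 15.3.
Rank 15 is 850 and rank 16 is 863.
Interpolate: 850 + 0.3·(863 − 850) = 850 + 0.3·13 = 853.9.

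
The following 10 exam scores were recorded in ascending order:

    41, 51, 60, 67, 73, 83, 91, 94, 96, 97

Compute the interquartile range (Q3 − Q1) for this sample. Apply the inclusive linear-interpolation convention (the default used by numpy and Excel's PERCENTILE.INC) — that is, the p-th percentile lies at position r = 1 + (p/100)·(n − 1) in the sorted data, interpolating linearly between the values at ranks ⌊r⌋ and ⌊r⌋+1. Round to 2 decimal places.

n = 10.
P25: r = 3.25; ranks 3–4 are 60, 67; interpolating gives 61.75.
P75: r = 7.75; ranks 7–8 are 91, 94; interpolating gives 93.25.
Difference: 93.25 − 61.75 = 31.5.

31.50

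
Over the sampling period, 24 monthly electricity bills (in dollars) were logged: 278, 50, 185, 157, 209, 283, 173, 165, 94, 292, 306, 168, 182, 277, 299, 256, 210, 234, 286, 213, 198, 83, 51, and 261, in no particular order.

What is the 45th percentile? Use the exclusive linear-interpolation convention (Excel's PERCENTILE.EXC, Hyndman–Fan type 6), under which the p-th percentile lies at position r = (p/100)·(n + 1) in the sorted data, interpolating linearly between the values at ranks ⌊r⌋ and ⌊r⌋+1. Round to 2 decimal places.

Sorted: 50, 51, 83, 94, 157, 165, 168, 173, 182, 185, 198, 209, 210, 213, 234, 256, 261, 277, 278, 283, 286, 292, 299, 306.
n = 24.
r = (45/100)·(24 + 1) = 11.25.
Rank 11 is 198 and rank 12 is 209.
Interpolate: 198 + 0.25·(209 − 198) = 198 + 0.25·11 = 200.75.

200.75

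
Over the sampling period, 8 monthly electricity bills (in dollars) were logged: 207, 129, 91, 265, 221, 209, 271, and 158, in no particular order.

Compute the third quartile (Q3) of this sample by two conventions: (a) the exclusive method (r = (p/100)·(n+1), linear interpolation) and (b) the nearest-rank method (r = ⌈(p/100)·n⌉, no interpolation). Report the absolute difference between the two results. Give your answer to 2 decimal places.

33.00

Sorted: 91, 129, 158, 207, 209, 221, 265, 271.
n = 8.
(a) r = 6.75; between ranks 6 (221) and 7 (265): 254.
(b) the nearest-rank method: rank 6 → 221.
|254 − 221| = 33.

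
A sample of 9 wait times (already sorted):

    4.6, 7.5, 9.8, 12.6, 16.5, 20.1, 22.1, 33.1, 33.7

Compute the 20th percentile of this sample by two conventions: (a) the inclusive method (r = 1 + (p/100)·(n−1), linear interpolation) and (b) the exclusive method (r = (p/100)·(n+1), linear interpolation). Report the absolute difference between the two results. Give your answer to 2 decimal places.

1.38

n = 9.
(a) r = 2.6; between ranks 2 (7.5) and 3 (9.8): 8.88.
(b) r = 2 → value at rank 2 = 7.5.
|8.88 − 7.5| = 1.38.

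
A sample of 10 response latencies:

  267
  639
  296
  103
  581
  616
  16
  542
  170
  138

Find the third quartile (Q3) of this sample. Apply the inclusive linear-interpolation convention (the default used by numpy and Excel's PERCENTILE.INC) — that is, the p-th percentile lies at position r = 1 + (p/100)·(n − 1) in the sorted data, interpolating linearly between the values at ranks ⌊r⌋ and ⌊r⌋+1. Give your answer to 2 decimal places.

571.25

Sorted: 16, 103, 138, 170, 267, 296, 542, 581, 616, 639.
n = 10.
r = 1 + (75/100)·(10 − 1) = 1 + 6.75 = 7.75.
Rank 7 is 542 and rank 8 is 581.
Interpolate: 542 + 0.75·(581 − 542) = 542 + 0.75·39 = 571.25.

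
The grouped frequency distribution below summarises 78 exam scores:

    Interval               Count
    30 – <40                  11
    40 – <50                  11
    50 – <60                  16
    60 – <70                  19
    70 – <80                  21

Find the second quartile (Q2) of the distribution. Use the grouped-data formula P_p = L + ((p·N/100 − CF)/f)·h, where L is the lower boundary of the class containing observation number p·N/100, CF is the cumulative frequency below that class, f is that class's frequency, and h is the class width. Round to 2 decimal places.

N = 78; target position k = 50/100 · 78 = 39.
Cumulative frequencies: 11, 22, 38, 57, 78.
Observation 39 falls in the class 60 – <70.
L = 60, CF = 38, f = 19, h = 10.
P50 = 60 + ((39 − 38)/19)·10 = 60 + 0.526316 = 60.5263.

60.53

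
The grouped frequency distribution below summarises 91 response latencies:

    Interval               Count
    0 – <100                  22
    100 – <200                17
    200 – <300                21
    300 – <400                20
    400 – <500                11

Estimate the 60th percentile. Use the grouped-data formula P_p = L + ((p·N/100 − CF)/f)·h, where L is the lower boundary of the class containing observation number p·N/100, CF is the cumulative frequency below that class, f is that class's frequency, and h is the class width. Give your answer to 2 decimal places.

274.29

N = 91; target position k = 60/100 · 91 = 54.6.
Cumulative frequencies: 22, 39, 60, 80, 91.
Observation 54.6 falls in the class 200 – <300.
L = 200, CF = 39, f = 21, h = 100.
P60 = 200 + ((54.6 − 39)/21)·100 = 200 + 74.2857 = 274.286.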